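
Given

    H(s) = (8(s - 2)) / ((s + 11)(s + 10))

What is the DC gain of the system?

At s = 0 each factor (s + a) contributes a and each (s^2 + bs + c) contributes c.
H(0) = 8·(-2) / ((11) · (10)) = -16/110 = -8/55.

H(0) = -8/55 ≈ -0.1455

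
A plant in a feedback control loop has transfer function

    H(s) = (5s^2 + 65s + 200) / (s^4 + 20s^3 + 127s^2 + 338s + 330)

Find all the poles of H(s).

s = -3 ± j, -11, -3

The poles are the roots of the denominator s^4 + 20s^3 + 127s^2 + 338s + 330 = 0.
Trying s = -11: the polynomial evaluates to 0, so (s + 11) is a factor.
Dividing out leaves s^3 + 9s^2 + 28s + 30 = 0.
This factors further as (s^2 + 6s + 10)(s + 3) = 0.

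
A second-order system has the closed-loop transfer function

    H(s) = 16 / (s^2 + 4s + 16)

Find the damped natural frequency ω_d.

ω_d ≈ 3.464 rad/s

Comparing s^2 + 4s + 16 to s^2 + 2ζωₙs + ωₙ²: ωₙ = 4 rad/s and ζ = 4/(2·4) = 0.5.
ζωₙ = 4/2 = 2, so ω_d = ωₙ√(1−ζ²) = √(ωₙ² − (ζωₙ)²) = √(16 − 2²) = √12 ≈ 3.464 rad/s.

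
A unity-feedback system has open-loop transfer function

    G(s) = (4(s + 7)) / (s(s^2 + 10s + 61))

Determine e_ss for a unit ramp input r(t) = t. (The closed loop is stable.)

e_ss = 2.179

G(s) has one pole at the origin.
This is a Type 1 system. Kv = lim_{s→0} s·G(s) = 28/61.
e_ss = 1/Kv = 1/(28/61) = 61/28 ≈ 2.179.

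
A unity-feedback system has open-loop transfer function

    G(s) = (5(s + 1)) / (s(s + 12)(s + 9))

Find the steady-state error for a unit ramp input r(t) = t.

e_ss = 21.60

G(s) has one pole at the origin.
This is a Type 1 system. Kv = lim_{s→0} s·G(s) = 5/108.
e_ss = 1/Kv = 1/(5/108) = 108/5 ≈ 21.60.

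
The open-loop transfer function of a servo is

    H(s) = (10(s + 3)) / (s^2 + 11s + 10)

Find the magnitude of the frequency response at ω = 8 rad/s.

|H(j8)| ≈ 0.8275

Substitute s = j8: numerator = 30 + j80, denominator = -54 + j88.
|H(j8)| = |30 + j80| / |-54 + j88| = 85.440 / 103.25 ≈ 0.8275.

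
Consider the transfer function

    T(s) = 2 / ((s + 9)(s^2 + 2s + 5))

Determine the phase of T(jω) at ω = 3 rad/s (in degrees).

At s = j3: numerator = 2, denominator = -54 + j42.
∠T = ∠num − ∠den = 0° − (142.13°) = -142.1°.

∠T(j3) ≈ -142.1°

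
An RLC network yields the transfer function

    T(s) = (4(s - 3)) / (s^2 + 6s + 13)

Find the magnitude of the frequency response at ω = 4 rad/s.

Substitute s = j4: numerator = -12 + j16, denominator = -3 + j24.
|T(j4)| = |-12 + j16| / |-3 + j24| = 20 / 24.187 ≈ 0.8269.

|T(j4)| ≈ 0.8269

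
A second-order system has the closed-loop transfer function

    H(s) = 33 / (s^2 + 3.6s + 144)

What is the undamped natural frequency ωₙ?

Compare the denominator to the standard form s^2 + 2ζωₙs + ωₙ².
ωₙ² = 144, so ωₙ = 12 rad/s.

ωₙ = 12 rad/s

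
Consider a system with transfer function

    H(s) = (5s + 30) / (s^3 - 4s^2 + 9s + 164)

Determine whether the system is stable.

The denominator s^3 - 4s^2 + 9s + 164 factors as (s^2 - 8s + 41)(s + 4), giving poles at s = 4 ± 5j, -4.
Since the pole(s) at s = 4 + 5j, 4 - 5j lie in the right half-plane, the system is unstable.

unstable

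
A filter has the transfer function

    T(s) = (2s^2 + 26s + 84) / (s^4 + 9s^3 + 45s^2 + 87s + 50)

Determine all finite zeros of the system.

s = -6, -7

Set the numerator to zero: 2s^2 + 26s + 84 = 0, i.e. 2·(s^2 + 13s + 42) = 0.
Factoring: (s + 6)(s + 7) = 0.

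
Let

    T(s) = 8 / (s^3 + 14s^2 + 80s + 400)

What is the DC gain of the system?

T(0) = 1/50 ≈ 0.02000

Set s = 0: T(0) = (8) / (400) = 1/50.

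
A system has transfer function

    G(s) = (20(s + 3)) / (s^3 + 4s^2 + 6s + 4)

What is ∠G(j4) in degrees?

At s = j4: numerator = 60 + j80, denominator = -60 - j40.
∠G = ∠num − ∠den = 53.130° − (-146.31°) = 199.4°, which wraps to -160.6°.

∠G(j4) ≈ -160.6°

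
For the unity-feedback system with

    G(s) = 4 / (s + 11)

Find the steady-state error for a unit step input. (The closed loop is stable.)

e_ss = 0.7333

G(s) has no poles at the origin.
This is a Type 0 system. Kp = lim_{s→0} G(s) = 4/11.
e_ss = 1/(1 + Kp) = 1/(1 + 4/11) = 11/15 ≈ 0.7333.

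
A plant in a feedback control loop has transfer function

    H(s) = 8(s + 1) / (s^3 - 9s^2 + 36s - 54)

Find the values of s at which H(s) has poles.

s = 3 ± 3j, 3

The poles are the roots of the denominator s^3 - 9s^2 + 36s - 54 = 0.
Trying s = 3: the polynomial evaluates to 0, so (s - 3) is a factor.
Dividing out leaves s^2 - 6s + 18 = 0.
The quadratic formula then gives s = 3 ± 3j.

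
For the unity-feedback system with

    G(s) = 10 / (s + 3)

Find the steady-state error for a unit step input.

e_ss = 0.2308

G(s) has no poles at the origin.
This is a Type 0 system. Kp = lim_{s→0} G(s) = 10/3.
e_ss = 1/(1 + Kp) = 1/(1 + 10/3) = 3/13 ≈ 0.2308.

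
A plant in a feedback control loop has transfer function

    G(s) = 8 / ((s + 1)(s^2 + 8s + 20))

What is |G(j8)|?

Substitute s = j8: numerator = 8, denominator = -556 - j288.
|G(j8)| = |8| / |-556 - j288| = 8 / 626.16 ≈ 0.01278.

|G(j8)| ≈ 0.01278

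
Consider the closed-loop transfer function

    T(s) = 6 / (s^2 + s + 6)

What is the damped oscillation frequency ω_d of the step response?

Comparing s^2 + s + 6 to s^2 + 2ζωₙs + ωₙ²: ωₙ = √6 ≈ 2.449 rad/s and ζ = 1/(2·√6) ≈ 0.2041.
ζωₙ = 1/2 = 0.5, so ω_d = ωₙ√(1−ζ²) = √(ωₙ² − (ζωₙ)²) = √(6 − 0.5²) = √5.75 ≈ 2.398 rad/s.

ω_d ≈ 2.398 rad/s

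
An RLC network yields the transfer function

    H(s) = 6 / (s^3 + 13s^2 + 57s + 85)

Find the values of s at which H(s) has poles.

The poles are the roots of the denominator s^3 + 13s^2 + 57s + 85 = 0.
Trying s = -5: the polynomial evaluates to 0, so (s + 5) is a factor.
Dividing out leaves s^2 + 8s + 17 = 0.
The quadratic formula then gives s = -4 ± 1j.

s = -4 ± j, -5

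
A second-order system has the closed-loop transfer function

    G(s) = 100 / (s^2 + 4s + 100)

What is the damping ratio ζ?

Compare the denominator to the standard form s^2 + 2ζωₙs + ωₙ².
ωₙ² = 100, so ωₙ = 10 rad/s.
2ζωₙ = 4, so ζ = 4/(2·10) = 0.2.

ζ = 0.2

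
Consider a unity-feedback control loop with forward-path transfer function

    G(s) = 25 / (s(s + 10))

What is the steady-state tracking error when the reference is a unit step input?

e_ss = 0

G(s) has one pole at the origin.
This is a Type 1 system; for a step input the steady-state error is zero.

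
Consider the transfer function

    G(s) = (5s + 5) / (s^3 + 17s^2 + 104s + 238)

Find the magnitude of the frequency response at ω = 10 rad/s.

Substitute s = j10: numerator = 5 + j50, denominator = -1462 + j40.
|G(j10)| = |5 + j50| / |-1462 + j40| = 50.249 / 1462.5 ≈ 0.03436.

|G(j10)| ≈ 0.03436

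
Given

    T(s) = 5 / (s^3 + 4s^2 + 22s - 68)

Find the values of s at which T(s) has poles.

s = -3 + 5j, -3 - 5j, 2

The poles are the roots of the denominator s^3 + 4s^2 + 22s - 68 = 0.
Trying s = 2: the polynomial evaluates to 0, so (s - 2) is a factor.
Dividing out leaves s^2 + 6s + 34 = 0.
The quadratic formula then gives s = -3 ± 5j.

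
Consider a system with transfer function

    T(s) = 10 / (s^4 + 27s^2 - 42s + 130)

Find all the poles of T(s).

s = -1 ± 5j, 1 ± 2j

The poles are the roots of the denominator s^4 + 27s^2 - 42s + 130 = 0.
No real roots exist; factor into two real quadratics: (s^2 + 2s + 26)(s^2 - 2s + 5) = 0.
Each quadratic gives a conjugate pair via the quadratic formula.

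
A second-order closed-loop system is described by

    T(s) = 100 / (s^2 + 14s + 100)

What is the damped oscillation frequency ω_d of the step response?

Comparing s^2 + 14s + 100 to s^2 + 2ζωₙs + ωₙ²: ωₙ = 10 rad/s and ζ = 14/(2·10) = 0.7.
ζωₙ = 14/2 = 7, so ω_d = ωₙ√(1−ζ²) = √(ωₙ² − (ζωₙ)²) = √(100 − 7²) = √51 ≈ 7.141 rad/s.

ω_d ≈ 7.141 rad/s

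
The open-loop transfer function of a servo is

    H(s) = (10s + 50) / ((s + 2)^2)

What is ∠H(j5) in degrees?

∠H(j5) ≈ -91.40°

At s = j5: numerator = 50 + j50, denominator = -21 + j20.
∠H = ∠num − ∠den = 45° − (136.40°) = -91.40°.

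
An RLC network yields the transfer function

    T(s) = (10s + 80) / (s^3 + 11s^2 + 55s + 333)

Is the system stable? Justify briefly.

The denominator s^3 + 11s^2 + 55s + 333 factors as (s^2 + 2s + 37)(s + 9), giving poles at s = -1 ± 6j, -9.
Since all poles lie strictly in the left half-plane, the system is stable.

stable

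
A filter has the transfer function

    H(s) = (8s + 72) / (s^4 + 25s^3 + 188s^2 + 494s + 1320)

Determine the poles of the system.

The poles are the roots of the denominator s^4 + 25s^3 + 188s^2 + 494s + 1320 = 0.
Trying s = -11: the polynomial evaluates to 0, so (s + 11) is a factor.
Dividing out leaves s^3 + 14s^2 + 34s + 120 = 0.
This factors further as (s^2 + 2s + 10)(s + 12) = 0.

s = -1 ± 3j, -11, -12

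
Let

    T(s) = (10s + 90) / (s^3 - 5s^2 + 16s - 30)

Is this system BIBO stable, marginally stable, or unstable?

The denominator s^3 - 5s^2 + 16s - 30 factors as (s^2 - 2s + 10)(s - 3), giving poles at s = 1 ± 3j, 3.
Since the pole(s) at s = 1 + 3j, 1 - 3j, 3 lie in the right half-plane, the system is unstable.

unstable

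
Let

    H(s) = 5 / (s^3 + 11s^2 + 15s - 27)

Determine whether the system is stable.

unstable

The denominator s^3 + 11s^2 + 15s - 27 factors as (s + 3)(s - 1)(s + 9), giving poles at s = -3, 1, -9.
Since the pole(s) at s = 1 lie in the right half-plane, the system is unstable.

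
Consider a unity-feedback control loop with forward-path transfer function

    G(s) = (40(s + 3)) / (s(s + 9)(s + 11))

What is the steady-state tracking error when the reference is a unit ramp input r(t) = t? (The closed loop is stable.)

G(s) has one pole at the origin.
This is a Type 1 system. Kv = lim_{s→0} s·G(s) = 120/99 = 40/33.
e_ss = 1/Kv = 1/(40/33) = 33/40 ≈ 0.8250.

e_ss = 0.8250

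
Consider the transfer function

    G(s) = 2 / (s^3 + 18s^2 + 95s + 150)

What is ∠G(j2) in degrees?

At s = j2: numerator = 2, denominator = 78 + j182.
∠G = ∠num − ∠den = 0° − (66.801°) = -66.80°.

∠G(j2) ≈ -66.80°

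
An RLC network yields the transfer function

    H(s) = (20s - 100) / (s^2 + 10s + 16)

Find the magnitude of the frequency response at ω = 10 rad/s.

|H(j10)| ≈ 1.712

Substitute s = j10: numerator = -100 + j200, denominator = -84 + j100.
|H(j10)| = |-100 + j200| / |-84 + j100| = 223.61 / 130.60 ≈ 1.712.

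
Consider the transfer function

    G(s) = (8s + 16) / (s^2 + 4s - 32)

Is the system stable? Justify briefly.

The denominator s^2 + 4s - 32 factors as (s - 4)(s + 8), giving poles at s = 4, -8.
Since the pole(s) at s = 4 lie in the right half-plane, the system is unstable.

unstable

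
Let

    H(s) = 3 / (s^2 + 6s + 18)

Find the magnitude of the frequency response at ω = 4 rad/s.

|H(j4)| ≈ 0.1246

Substitute s = j4: numerator = 3, denominator = 2 + j24.
|H(j4)| = |3| / |2 + j24| = 3 / 24.083 ≈ 0.1246.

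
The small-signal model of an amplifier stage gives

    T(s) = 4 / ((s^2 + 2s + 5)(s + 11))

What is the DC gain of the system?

T(0) = 4/55 ≈ 0.07273

Set s = 0: T(0) = (4) / (55) = 4/55.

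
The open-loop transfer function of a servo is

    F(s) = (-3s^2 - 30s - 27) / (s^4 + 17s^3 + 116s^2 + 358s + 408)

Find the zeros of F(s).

Set the numerator to zero: -3s^2 - 30s - 27 = 0, i.e. -3·(s^2 + 10s + 9) = 0.
Factoring: (s + 9)(s + 1) = 0.

s = -9, -1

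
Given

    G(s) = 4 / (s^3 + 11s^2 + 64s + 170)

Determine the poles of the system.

s = -3 ± 5j, -5

The poles are the roots of the denominator s^3 + 11s^2 + 64s + 170 = 0.
Trying s = -5: the polynomial evaluates to 0, so (s + 5) is a factor.
Dividing out leaves s^2 + 6s + 34 = 0.
The quadratic formula then gives s = -3 ± 5j.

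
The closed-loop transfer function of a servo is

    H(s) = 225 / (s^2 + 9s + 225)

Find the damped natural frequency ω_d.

ω_d ≈ 14.31 rad/s

Comparing s^2 + 9s + 225 to s^2 + 2ζωₙs + ωₙ²: ωₙ = 15 rad/s and ζ = 9/(2·15) = 0.3.
ζωₙ = 9/2 = 4.5, so ω_d = ωₙ√(1−ζ²) = √(ωₙ² − (ζωₙ)²) = √(225 − 4.5²) = √204.75 ≈ 14.31 rad/s.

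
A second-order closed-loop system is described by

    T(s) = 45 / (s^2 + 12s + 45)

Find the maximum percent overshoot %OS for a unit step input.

%OS ≈ 0.187%

Comparing s^2 + 12s + 45 to s^2 + 2ζωₙs + ωₙ²: ωₙ = √45 ≈ 6.708 rad/s and ζ = 12/(2·√45) ≈ 0.8944.
%OS = 100·exp(−πζ/√(1−ζ²)) = 100·exp(−π·0.8944/√(1−0.8944²)) ≈ 0.187%.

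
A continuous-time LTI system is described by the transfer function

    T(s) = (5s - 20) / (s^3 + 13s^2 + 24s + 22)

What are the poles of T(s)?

s = -1 ± j, -11

The poles are the roots of the denominator s^3 + 13s^2 + 24s + 22 = 0.
Trying s = -11: the polynomial evaluates to 0, so (s + 11) is a factor.
Dividing out leaves s^2 + 2s + 2 = 0.
The quadratic formula then gives s = -1 ± 1j.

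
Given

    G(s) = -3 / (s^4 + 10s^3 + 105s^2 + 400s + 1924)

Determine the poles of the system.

s = -1 + 6j, -1 - 6j, -4 + 6j, -4 - 6j

The poles are the roots of the denominator s^4 + 10s^3 + 105s^2 + 400s + 1924 = 0.
No real roots exist; factor into two real quadratics: (s^2 + 2s + 37)(s^2 + 8s + 52) = 0.
Each quadratic gives a conjugate pair via the quadratic formula.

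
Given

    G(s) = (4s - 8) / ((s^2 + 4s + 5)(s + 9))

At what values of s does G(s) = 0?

s = 2

Set the numerator to zero: 4s - 8 = 0, i.e. 4·(s - 2) = 0.
So s = 2.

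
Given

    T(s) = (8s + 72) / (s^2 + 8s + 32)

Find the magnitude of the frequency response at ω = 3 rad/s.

Substitute s = j3: numerator = 72 + j24, denominator = 23 + j24.
|T(j3)| = |72 + j24| / |23 + j24| = 75.895 / 33.242 ≈ 2.283.

|T(j3)| ≈ 2.283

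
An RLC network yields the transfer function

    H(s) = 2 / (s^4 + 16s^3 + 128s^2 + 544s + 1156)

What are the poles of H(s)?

s = -3 + 5j, -3 - 5j, -5 + 3j, -5 - 3j

The poles are the roots of the denominator s^4 + 16s^3 + 128s^2 + 544s + 1156 = 0.
No real roots exist; factor into two real quadratics: (s^2 + 6s + 34)(s^2 + 10s + 34) = 0.
Each quadratic gives a conjugate pair via the quadratic formula.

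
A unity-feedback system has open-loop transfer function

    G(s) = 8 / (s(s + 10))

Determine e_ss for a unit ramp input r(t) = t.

e_ss = 1.250

G(s) has one pole at the origin.
This is a Type 1 system. Kv = lim_{s→0} s·G(s) = 8/10 = 4/5.
e_ss = 1/Kv = 1/(4/5) = 5/4 ≈ 1.250.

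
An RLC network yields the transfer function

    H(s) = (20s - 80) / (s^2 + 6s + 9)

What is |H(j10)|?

|H(j10)| ≈ 1.976

Substitute s = j10: numerator = -80 + j200, denominator = -91 + j60.
|H(j10)| = |-80 + j200| / |-91 + j60| = 215.41 / 109 ≈ 1.976.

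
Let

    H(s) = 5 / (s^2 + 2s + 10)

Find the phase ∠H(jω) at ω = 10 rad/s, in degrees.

∠H(j10) ≈ -167.5°

At s = j10: numerator = 5, denominator = -90 + j20.
∠H = ∠num − ∠den = 0° − (167.47°) = -167.5°.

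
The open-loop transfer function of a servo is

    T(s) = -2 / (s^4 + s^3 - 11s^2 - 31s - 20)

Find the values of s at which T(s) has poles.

The poles are the roots of the denominator s^4 + s^3 - 11s^2 - 31s - 20 = 0.
Trying s = -1: the polynomial evaluates to 0, so (s + 1) is a factor.
Dividing out leaves s^3 - 11s - 20 = 0.
This factors further as (s^2 + 4s + 5)(s - 4) = 0.

s = -2 + j, -2 - j, -1, 4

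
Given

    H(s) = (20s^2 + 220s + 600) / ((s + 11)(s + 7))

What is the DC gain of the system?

Set s = 0: H(0) = (600) / (77) = 600/77.

H(0) = 600/77 ≈ 7.792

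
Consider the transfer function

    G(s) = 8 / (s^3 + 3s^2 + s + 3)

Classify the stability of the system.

marginally stable

The denominator s^3 + 3s^2 + s + 3 factors as (s^2 + 1)(s + 3), giving poles at s = j, -j, -3.
Since the simple pole(s) at s = j, -j lie on the jω-axis with none in the right half-plane, the system is marginally stable.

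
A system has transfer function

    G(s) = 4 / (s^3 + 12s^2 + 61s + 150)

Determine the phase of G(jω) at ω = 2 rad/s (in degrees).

∠G(j2) ≈ -48.18°

At s = j2: numerator = 4, denominator = 102 + j114.
∠G = ∠num − ∠den = 0° − (48.180°) = -48.18°.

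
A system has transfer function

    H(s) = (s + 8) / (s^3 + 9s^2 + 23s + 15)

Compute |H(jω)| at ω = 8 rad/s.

Substitute s = j8: numerator = 8 + j8, denominator = -561 - j328.
|H(j8)| = |8 + j8| / |-561 - j328| = 11.314 / 649.85 ≈ 0.01741.

|H(j8)| ≈ 0.01741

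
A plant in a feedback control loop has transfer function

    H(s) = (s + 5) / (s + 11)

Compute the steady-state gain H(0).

Set s = 0: H(0) = (5) / (11) = 5/11.

H(0) = 5/11 ≈ 0.4545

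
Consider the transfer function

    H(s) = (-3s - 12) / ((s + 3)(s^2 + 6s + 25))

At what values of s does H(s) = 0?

s = -4

Set the numerator to zero: -3s - 12 = 0, i.e. -3·(s + 4) = 0.
So s = -4.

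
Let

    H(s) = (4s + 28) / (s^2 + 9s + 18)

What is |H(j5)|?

|H(j5)| ≈ 0.7556

Substitute s = j5: numerator = 28 + j20, denominator = -7 + j45.
|H(j5)| = |28 + j20| / |-7 + j45| = 34.409 / 45.541 ≈ 0.7556.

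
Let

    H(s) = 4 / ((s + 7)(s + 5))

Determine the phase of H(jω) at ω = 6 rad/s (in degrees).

∠H(j6) ≈ -90.80°

At s = j6: numerator = 4, denominator = -1 + j72.
∠H = ∠num − ∠den = 0° − (90.796°) = -90.80°.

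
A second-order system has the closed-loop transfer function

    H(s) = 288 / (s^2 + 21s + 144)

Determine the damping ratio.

ζ = 0.875

Compare the denominator to the standard form s^2 + 2ζωₙs + ωₙ².
ωₙ² = 144, so ωₙ = 12 rad/s.
2ζωₙ = 21, so ζ = 21/(2·12) = 0.875.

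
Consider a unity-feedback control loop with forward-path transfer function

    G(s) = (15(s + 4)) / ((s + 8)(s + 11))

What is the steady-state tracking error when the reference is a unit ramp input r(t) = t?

e_ss = ∞

G(s) has no poles at the origin.
This is a Type 0 system; Kv = lim_{s→0} s·G(s) = 0, so the steady-state error for a ramp input is infinite.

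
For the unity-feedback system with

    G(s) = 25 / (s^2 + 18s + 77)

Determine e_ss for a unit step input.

e_ss = 0.7549

G(s) has no poles at the origin.
This is a Type 0 system. Kp = lim_{s→0} G(s) = 25/77.
e_ss = 1/(1 + Kp) = 1/(1 + 25/77) = 77/102 ≈ 0.7549.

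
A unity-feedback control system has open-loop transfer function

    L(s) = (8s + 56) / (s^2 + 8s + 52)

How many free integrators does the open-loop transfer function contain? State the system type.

Type 0

The denominator has no factor of s at the origin — no free integrator — so this is a Type 0 system.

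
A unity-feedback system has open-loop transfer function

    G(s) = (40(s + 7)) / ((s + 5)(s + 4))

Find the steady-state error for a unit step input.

e_ss = 0.06667

G(s) has no poles at the origin.
This is a Type 0 system. Kp = lim_{s→0} G(s) = 280/20 = 14.
e_ss = 1/(1 + Kp) = 1/(1 + 14) = 1/15 ≈ 0.06667.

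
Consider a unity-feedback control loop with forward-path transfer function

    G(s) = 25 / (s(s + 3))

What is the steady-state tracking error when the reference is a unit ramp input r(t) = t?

G(s) has one pole at the origin.
This is a Type 1 system. Kv = lim_{s→0} s·G(s) = 25/3.
e_ss = 1/Kv = 1/(25/3) = 3/25 ≈ 0.1200.

e_ss = 0.1200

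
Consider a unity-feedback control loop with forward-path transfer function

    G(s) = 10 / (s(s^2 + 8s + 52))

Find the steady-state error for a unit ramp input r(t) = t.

G(s) has one pole at the origin.
This is a Type 1 system. Kv = lim_{s→0} s·G(s) = 10/52 = 5/26.
e_ss = 1/Kv = 1/(5/26) = 26/5 ≈ 5.200.

e_ss = 5.200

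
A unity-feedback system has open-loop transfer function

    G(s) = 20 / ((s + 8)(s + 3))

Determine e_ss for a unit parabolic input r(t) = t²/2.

e_ss = ∞

G(s) has no poles at the origin.
This is a Type 0 system; Ka = lim_{s→0} s^2·G(s) = 0, so the steady-state error for a parabola input is infinite.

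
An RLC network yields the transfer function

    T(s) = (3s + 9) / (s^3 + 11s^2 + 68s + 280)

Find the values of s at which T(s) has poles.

The poles are the roots of the denominator s^3 + 11s^2 + 68s + 280 = 0.
Trying s = -7: the polynomial evaluates to 0, so (s + 7) is a factor.
Dividing out leaves s^2 + 4s + 40 = 0.
The quadratic formula then gives s = -2 ± 6j.

s = -2 ± 6j, -7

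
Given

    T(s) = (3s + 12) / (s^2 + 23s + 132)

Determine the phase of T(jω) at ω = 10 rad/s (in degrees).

At s = j10: numerator = 12 + j30, denominator = 32 + j230.
∠T = ∠num − ∠den = 68.199° − (82.079°) = -13.88°.

∠T(j10) ≈ -13.88°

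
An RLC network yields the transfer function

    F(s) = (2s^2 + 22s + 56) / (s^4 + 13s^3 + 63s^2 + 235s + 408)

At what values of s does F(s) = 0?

Set the numerator to zero: 2s^2 + 22s + 56 = 0, i.e. 2·(s^2 + 11s + 28) = 0.
Factoring: (s + 4)(s + 7) = 0.

s = -4, -7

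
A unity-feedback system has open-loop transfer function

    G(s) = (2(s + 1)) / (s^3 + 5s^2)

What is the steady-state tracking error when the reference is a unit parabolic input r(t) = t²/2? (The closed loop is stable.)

e_ss = 2.500

G(s) has 2 poles at the origin.
This is a Type 2 system. Ka = lim_{s→0} s^2·G(s) = 2/5.
e_ss = 1/Ka = 1/(2/5) = 5/2 ≈ 2.500.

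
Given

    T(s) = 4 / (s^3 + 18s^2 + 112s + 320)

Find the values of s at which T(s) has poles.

The poles are the roots of the denominator s^3 + 18s^2 + 112s + 320 = 0.
Trying s = -10: the polynomial evaluates to 0, so (s + 10) is a factor.
Dividing out leaves s^2 + 8s + 32 = 0.
The quadratic formula then gives s = -4 ± 4j.

s = -4 ± 4j, -10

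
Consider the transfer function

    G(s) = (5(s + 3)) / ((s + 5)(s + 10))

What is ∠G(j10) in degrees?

At s = j10: numerator = 15 + j50, denominator = -50 + j150.
∠G = ∠num − ∠den = 73.301° − (108.43°) = -35.13°.

∠G(j10) ≈ -35.13°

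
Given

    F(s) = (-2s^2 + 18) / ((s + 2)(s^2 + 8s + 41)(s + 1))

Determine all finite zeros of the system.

s = -3, 3

Set the numerator to zero: -2s^2 + 18 = 0, i.e. -2·(s^2 - 9) = 0.
Factoring: (s + 3)(s - 3) = 0.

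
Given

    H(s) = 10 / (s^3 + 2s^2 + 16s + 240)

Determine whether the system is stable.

unstable

The denominator s^3 + 2s^2 + 16s + 240 factors as (s + 6)(s^2 - 4s + 40), giving poles at s = -6, 2 ± 6j.
Since the pole(s) at s = 2 + 6j, 2 - 6j lie in the right half-plane, the system is unstable.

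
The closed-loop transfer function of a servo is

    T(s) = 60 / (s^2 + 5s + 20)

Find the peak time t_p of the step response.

Comparing s^2 + 5s + 20 to s^2 + 2ζωₙs + ωₙ²: ωₙ = √20 ≈ 4.472 rad/s and ζ = 5/(2·√20) ≈ 0.5590.
ζωₙ = 5/2 = 2.5, so ω_d = ωₙ√(1−ζ²) = √(ωₙ² − (ζωₙ)²) = √(20 − 2.5²) = √13.75 ≈ 3.708 rad/s.
t_p = π/ω_d = π/3.708 ≈ 0.8472 s.

t_p ≈ 0.8472 s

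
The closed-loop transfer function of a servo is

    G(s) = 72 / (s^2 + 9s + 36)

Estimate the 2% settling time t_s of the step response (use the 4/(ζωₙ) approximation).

t_s ≈ 0.8889 s

Comparing s^2 + 9s + 36 to s^2 + 2ζωₙs + ωₙ²: ωₙ = 6 rad/s and ζ = 9/(2·6) = 0.75.
ζωₙ = 9/2 = 4.5, so t_s ≈ 4/(ζωₙ) = 4/4.5 ≈ 0.8889 s.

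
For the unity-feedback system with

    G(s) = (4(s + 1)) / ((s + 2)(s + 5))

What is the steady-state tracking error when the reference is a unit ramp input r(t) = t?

e_ss = ∞

G(s) has no poles at the origin.
This is a Type 0 system; Kv = lim_{s→0} s·G(s) = 0, so the steady-state error for a ramp input is infinite.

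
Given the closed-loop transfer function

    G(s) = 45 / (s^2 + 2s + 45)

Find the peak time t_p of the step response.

t_p ≈ 0.4736 s

Comparing s^2 + 2s + 45 to s^2 + 2ζωₙs + ωₙ²: ωₙ = √45 ≈ 6.708 rad/s and ζ = 2/(2·√45) ≈ 0.1491.
ζωₙ = 2/2 = 1, so ω_d = ωₙ√(1−ζ²) = √(ωₙ² − (ζωₙ)²) = √(45 − 1²) = √44 ≈ 6.633 rad/s.
t_p = π/ω_d = π/6.633 ≈ 0.4736 s.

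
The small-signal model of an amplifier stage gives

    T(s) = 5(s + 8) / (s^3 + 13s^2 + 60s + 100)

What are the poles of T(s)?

s = -4 + 2j, -4 - 2j, -5

The poles are the roots of the denominator s^3 + 13s^2 + 60s + 100 = 0.
Trying s = -5: the polynomial evaluates to 0, so (s + 5) is a factor.
Dividing out leaves s^2 + 8s + 20 = 0.
The quadratic formula then gives s = -4 ± 2j.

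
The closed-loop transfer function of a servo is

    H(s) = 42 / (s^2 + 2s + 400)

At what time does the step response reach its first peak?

Comparing s^2 + 2s + 400 to s^2 + 2ζωₙs + ωₙ²: ωₙ = 20 rad/s and ζ = 2/(2·20) = 0.05.
ζωₙ = 2/2 = 1, so ω_d = ωₙ√(1−ζ²) = √(ωₙ² − (ζωₙ)²) = √(400 − 1²) = √399 ≈ 19.97 rad/s.
t_p = π/ω_d = π/19.97 ≈ 0.1573 s.

t_p ≈ 0.1573 s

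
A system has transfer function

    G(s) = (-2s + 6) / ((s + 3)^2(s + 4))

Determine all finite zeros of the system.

Set the numerator to zero: -2s + 6 = 0, i.e. -2·(s - 3) = 0.
So s = 3.

s = 3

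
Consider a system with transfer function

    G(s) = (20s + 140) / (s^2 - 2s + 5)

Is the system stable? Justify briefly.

unstable

The poles can be read from the denominator factors: s = 1 ± 2j.
Since the pole(s) at s = 1 + 2j, 1 - 2j lie in the right half-plane, the system is unstable.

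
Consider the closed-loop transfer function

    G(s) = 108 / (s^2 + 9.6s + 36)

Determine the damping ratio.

Compare the denominator to the standard form s^2 + 2ζωₙs + ωₙ².
ωₙ² = 36, so ωₙ = 6 rad/s.
2ζωₙ = 9.6, so ζ = 9.6/(2·6) = 0.8.
With ζ = 0.8 the response is underdamped.

ζ = 0.8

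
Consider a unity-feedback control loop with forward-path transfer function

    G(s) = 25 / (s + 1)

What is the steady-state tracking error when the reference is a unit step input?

e_ss = 0.03846

G(s) has no poles at the origin.
This is a Type 0 system. Kp = lim_{s→0} G(s) = 25/1.
e_ss = 1/(1 + Kp) = 1/(1 + 25) = 1/26 ≈ 0.03846.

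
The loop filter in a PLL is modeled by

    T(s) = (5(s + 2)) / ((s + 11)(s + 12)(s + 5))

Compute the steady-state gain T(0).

T(0) = 1/66 ≈ 0.01515

At s = 0 each factor (s + a) contributes a and each (s^2 + bs + c) contributes c.
T(0) = 5·(2) / ((11) · (12) · (5)) = 10/660 = 1/66.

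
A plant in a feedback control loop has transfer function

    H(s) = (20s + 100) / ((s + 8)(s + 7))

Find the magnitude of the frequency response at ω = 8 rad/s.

Substitute s = j8: numerator = 100 + j160, denominator = -8 + j120.
|H(j8)| = |100 + j160| / |-8 + j120| = 188.68 / 120.27 ≈ 1.569.

|H(j8)| ≈ 1.569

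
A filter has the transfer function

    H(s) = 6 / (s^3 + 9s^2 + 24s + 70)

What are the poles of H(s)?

The poles are the roots of the denominator s^3 + 9s^2 + 24s + 70 = 0.
Trying s = -7: the polynomial evaluates to 0, so (s + 7) is a factor.
Dividing out leaves s^2 + 2s + 10 = 0.
The quadratic formula then gives s = -1 ± 3j.

s = -1 + 3j, -1 - 3j, -7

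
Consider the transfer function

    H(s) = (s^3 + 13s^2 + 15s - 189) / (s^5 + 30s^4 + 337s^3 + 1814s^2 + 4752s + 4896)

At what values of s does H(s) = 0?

s = -7, -9, 3

Set the numerator to zero: s^3 + 13s^2 + 15s - 189 = 0.
Factoring: (s + 7)(s + 9)(s - 3) = 0.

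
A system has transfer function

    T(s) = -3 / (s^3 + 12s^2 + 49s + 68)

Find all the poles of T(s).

s = -4 + j, -4 - j, -4

The poles are the roots of the denominator s^3 + 12s^2 + 49s + 68 = 0.
Trying s = -4: the polynomial evaluates to 0, so (s + 4) is a factor.
Dividing out leaves s^2 + 8s + 17 = 0.
The quadratic formula then gives s = -4 ± 1j.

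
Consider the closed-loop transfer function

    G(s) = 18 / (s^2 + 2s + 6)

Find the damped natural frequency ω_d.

ω_d ≈ 2.236 rad/s

Comparing s^2 + 2s + 6 to s^2 + 2ζωₙs + ωₙ²: ωₙ = √6 ≈ 2.449 rad/s and ζ = 2/(2·√6) ≈ 0.4082.
ζωₙ = 2/2 = 1, so ω_d = ωₙ√(1−ζ²) = √(ωₙ² − (ζωₙ)²) = √(6 − 1²) = √5 ≈ 2.236 rad/s.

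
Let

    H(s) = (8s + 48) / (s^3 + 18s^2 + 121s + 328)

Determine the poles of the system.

The poles are the roots of the denominator s^3 + 18s^2 + 121s + 328 = 0.
Trying s = -8: the polynomial evaluates to 0, so (s + 8) is a factor.
Dividing out leaves s^2 + 10s + 41 = 0.
The quadratic formula then gives s = -5 ± 4j.

s = -5 + 4j, -5 - 4j, -8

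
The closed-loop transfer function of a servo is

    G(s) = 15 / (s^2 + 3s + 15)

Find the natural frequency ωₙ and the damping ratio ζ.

ωₙ ≈ 3.873 rad/s, ζ ≈ 0.3873

Compare the denominator to the standard form s^2 + 2ζωₙs + ωₙ².
ωₙ² = 15, so ωₙ = √15 ≈ 3.873 rad/s.
2ζωₙ = 3, so ζ = 3/(2·√15) ≈ 0.3873.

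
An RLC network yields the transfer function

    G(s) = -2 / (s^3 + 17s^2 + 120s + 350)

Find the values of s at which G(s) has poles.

s = -5 ± 5j, -7

The poles are the roots of the denominator s^3 + 17s^2 + 120s + 350 = 0.
Trying s = -7: the polynomial evaluates to 0, so (s + 7) is a factor.
Dividing out leaves s^2 + 10s + 50 = 0.
The quadratic formula then gives s = -5 ± 5j.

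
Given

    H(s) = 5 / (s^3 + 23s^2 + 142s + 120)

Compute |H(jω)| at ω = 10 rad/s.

Substitute s = j10: numerator = 5, denominator = -2180 + j420.
|H(j10)| = |5| / |-2180 + j420| = 5 / 2220.1 ≈ 0.002252.

|H(j10)| ≈ 0.002252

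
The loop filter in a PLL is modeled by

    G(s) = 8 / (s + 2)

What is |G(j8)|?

|G(j8)| ≈ 0.9701

Substitute s = j8: numerator = 8, denominator = 2 + j8.
|G(j8)| = |8| / |2 + j8| = 8 / 8.2462 ≈ 0.9701.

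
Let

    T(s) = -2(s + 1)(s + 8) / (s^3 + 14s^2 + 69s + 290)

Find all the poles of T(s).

s = -2 ± 5j, -10

The poles are the roots of the denominator s^3 + 14s^2 + 69s + 290 = 0.
Trying s = -10: the polynomial evaluates to 0, so (s + 10) is a factor.
Dividing out leaves s^2 + 4s + 29 = 0.
The quadratic formula then gives s = -2 ± 5j.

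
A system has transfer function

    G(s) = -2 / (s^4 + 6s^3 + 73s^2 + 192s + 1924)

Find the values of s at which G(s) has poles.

s = 1 ± 6j, -4 ± 6j

The poles are the roots of the denominator s^4 + 6s^3 + 73s^2 + 192s + 1924 = 0.
No real roots exist; factor into two real quadratics: (s^2 - 2s + 37)(s^2 + 8s + 52) = 0.
Each quadratic gives a conjugate pair via the quadratic formula.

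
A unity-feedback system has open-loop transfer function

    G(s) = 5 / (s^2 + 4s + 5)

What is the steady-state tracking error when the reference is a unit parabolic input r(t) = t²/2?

G(s) has no poles at the origin.
This is a Type 0 system; Ka = lim_{s→0} s^2·G(s) = 0, so the steady-state error for a parabola input is infinite.

e_ss = ∞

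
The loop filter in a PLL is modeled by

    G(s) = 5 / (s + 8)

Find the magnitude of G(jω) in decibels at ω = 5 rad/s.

Substitute s = j5: numerator = 5, denominator = 8 + j5.
|G(j5)| = |5| / |8 + j5| = 5 / 9.4340 ≈ 0.5300.
In decibels: 20·log₁₀(0.5300) ≈ -5.51 dB.

|G(j5)|_dB ≈ -5.51 dB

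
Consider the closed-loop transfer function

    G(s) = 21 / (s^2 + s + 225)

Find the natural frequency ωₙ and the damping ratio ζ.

ωₙ = 15 rad/s, ζ ≈ 0.03333

Compare the denominator to the standard form s^2 + 2ζωₙs + ωₙ².
ωₙ² = 225, so ωₙ = 15 rad/s.
2ζωₙ = 1, so ζ = 1/(2·15) ≈ 0.03333.
With ζ = 0.03333 the response is underdamped.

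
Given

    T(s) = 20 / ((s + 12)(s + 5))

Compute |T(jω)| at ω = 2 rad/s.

|T(j2)| ≈ 0.3053

Substitute s = j2: numerator = 20, denominator = 56 + j34.
|T(j2)| = |20| / |56 + j34| = 20 / 65.513 ≈ 0.3053.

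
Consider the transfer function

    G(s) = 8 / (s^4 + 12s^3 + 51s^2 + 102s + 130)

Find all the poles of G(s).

The poles are the roots of the denominator s^4 + 12s^3 + 51s^2 + 102s + 130 = 0.
No real roots exist; factor into two real quadratics: (s^2 + 2s + 5)(s^2 + 10s + 26) = 0.
Each quadratic gives a conjugate pair via the quadratic formula.

s = -1 ± 2j, -5 ± j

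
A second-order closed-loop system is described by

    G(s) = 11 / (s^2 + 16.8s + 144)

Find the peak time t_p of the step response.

Comparing s^2 + 16.8s + 144 to s^2 + 2ζωₙs + ωₙ²: ωₙ = 12 rad/s and ζ = 16.8/(2·12) = 0.7.
ζωₙ = 16.8/2 = 8.4, so ω_d = ωₙ√(1−ζ²) = √(ωₙ² − (ζωₙ)²) = √(144 − 8.4²) = √73.44 ≈ 8.570 rad/s.
t_p = π/ω_d = π/8.570 ≈ 0.3666 s.

t_p ≈ 0.3666 s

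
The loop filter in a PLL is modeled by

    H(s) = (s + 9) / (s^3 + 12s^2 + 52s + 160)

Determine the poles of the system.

The poles are the roots of the denominator s^3 + 12s^2 + 52s + 160 = 0.
Trying s = -8: the polynomial evaluates to 0, so (s + 8) is a factor.
Dividing out leaves s^2 + 4s + 20 = 0.
The quadratic formula then gives s = -2 ± 4j.

s = -2 ± 4j, -8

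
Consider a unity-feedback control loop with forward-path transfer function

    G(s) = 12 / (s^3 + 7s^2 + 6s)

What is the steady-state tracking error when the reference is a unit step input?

e_ss = 0

G(s) has one pole at the origin.
This is a Type 1 system; for a step input the steady-state error is zero.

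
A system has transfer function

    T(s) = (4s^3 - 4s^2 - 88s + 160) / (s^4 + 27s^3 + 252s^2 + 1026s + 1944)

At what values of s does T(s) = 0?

s = -5, 2, 4

Set the numerator to zero: 4s^3 - 4s^2 - 88s + 160 = 0, i.e. 4·(s^3 - s^2 - 22s + 40) = 0.
Factoring: (s + 5)(s - 2)(s - 4) = 0.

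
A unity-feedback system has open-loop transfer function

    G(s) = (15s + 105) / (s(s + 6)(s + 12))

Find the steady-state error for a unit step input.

G(s) has one pole at the origin.
This is a Type 1 system; for a step input the steady-state error is zero.

e_ss = 0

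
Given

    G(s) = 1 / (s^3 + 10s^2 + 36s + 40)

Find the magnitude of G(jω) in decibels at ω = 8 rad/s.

Substitute s = j8: numerator = 1, denominator = -600 - j224.
|G(j8)| = |1| / |-600 - j224| = 1 / 640.45 ≈ 0.001561.
In decibels: 20·log₁₀(0.001561) ≈ -56.1 dB.

|G(j8)|_dB ≈ -56.1 dB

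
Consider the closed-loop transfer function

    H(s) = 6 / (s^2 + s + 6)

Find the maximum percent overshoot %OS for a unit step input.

Comparing s^2 + s + 6 to s^2 + 2ζωₙs + ωₙ²: ωₙ = √6 ≈ 2.449 rad/s and ζ = 1/(2·√6) ≈ 0.2041.
%OS = 100·exp(−πζ/√(1−ζ²)) = 100·exp(−π·0.2041/√(1−0.2041²)) ≈ 51.9%.

%OS ≈ 51.9%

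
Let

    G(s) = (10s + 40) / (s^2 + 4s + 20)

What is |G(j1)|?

|G(j1)| ≈ 2.124

Substitute s = j1: numerator = 40 + j10, denominator = 19 + j4.
|G(j1)| = |40 + j10| / |19 + j4| = 41.231 / 19.416 ≈ 2.124.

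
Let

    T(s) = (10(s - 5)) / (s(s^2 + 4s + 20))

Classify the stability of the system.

marginally stable

The poles can be read from the denominator factors: s = 0, -2 ± 4j.
Since the simple pole(s) at s = 0 lie on the jω-axis with none in the right half-plane, the system is marginally stable.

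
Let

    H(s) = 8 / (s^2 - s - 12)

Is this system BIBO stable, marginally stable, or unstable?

unstable

The denominator s^2 - s - 12 factors as (s + 3)(s - 4), giving poles at s = -3, 4.
Since the pole(s) at s = 4 lie in the right half-plane, the system is unstable.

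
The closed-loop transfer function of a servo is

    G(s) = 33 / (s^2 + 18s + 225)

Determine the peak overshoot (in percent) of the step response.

%OS ≈ 9.48%

Comparing s^2 + 18s + 225 to s^2 + 2ζωₙs + ωₙ²: ωₙ = 15 rad/s and ζ = 18/(2·15) = 0.6.
%OS = 100·exp(−πζ/√(1−ζ²)) = 100·exp(−π·0.6/√(1−0.6²)) ≈ 9.48%.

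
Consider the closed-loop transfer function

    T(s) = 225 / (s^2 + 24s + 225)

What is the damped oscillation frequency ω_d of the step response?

ω_d = 9 rad/s

Comparing s^2 + 24s + 225 to s^2 + 2ζωₙs + ωₙ²: ωₙ = 15 rad/s and ζ = 24/(2·15) = 0.8.
ζωₙ = 24/2 = 12, so ω_d = ωₙ√(1−ζ²) = √(ωₙ² − (ζωₙ)²) = √(225 − 12²) = √81 = 9 rad/s.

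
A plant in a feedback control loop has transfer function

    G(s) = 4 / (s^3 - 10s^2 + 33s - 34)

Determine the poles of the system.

The poles are the roots of the denominator s^3 - 10s^2 + 33s - 34 = 0.
Trying s = 2: the polynomial evaluates to 0, so (s - 2) is a factor.
Dividing out leaves s^2 - 8s + 17 = 0.
The quadratic formula then gives s = 4 ± 1j.

s = 4 ± j, 2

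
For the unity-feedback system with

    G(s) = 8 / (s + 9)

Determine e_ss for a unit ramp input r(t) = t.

e_ss = ∞

G(s) has no poles at the origin.
This is a Type 0 system; Kv = lim_{s→0} s·G(s) = 0, so the steady-state error for a ramp input is infinite.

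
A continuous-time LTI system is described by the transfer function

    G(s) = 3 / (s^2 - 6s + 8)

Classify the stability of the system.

The denominator s^2 - 6s + 8 factors as (s - 2)(s - 4), giving poles at s = 2, 4.
Since the pole(s) at s = 2, 4 lie in the right half-plane, the system is unstable.

unstable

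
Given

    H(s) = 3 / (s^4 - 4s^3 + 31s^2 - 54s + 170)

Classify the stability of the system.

unstable

The denominator s^4 - 4s^3 + 31s^2 - 54s + 170 factors as (s^2 - 2s + 17)(s^2 - 2s + 10), giving poles at s = 1 ± 4j, 1 ± 3j.
Since the pole(s) at s = 1 + 4j, 1 - 4j, 1 + 3j, 1 - 3j lie in the right half-plane, the system is unstable.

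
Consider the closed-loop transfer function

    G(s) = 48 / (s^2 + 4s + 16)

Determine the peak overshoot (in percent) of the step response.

%OS ≈ 16.3%

Comparing s^2 + 4s + 16 to s^2 + 2ζωₙs + ωₙ²: ωₙ = 4 rad/s and ζ = 4/(2·4) = 0.5.
%OS = 100·exp(−πζ/√(1−ζ²)) = 100·exp(−π·0.5/√(1−0.5²)) ≈ 16.3%.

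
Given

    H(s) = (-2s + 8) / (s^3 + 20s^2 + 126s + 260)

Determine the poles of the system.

s = -10, -5 ± j

The poles are the roots of the denominator s^3 + 20s^2 + 126s + 260 = 0.
Trying s = -10: the polynomial evaluates to 0, so (s + 10) is a factor.
Dividing out leaves s^2 + 10s + 26 = 0.
The quadratic formula then gives s = -5 ± 1j.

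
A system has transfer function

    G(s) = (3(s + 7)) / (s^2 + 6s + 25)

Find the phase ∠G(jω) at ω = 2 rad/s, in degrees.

At s = j2: numerator = 21 + j6, denominator = 21 + j12.
∠G = ∠num − ∠den = 15.945° − (29.745°) = -13.80°.

∠G(j2) ≈ -13.80°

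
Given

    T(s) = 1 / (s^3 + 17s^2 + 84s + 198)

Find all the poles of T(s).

s = -3 + 3j, -3 - 3j, -11

The poles are the roots of the denominator s^3 + 17s^2 + 84s + 198 = 0.
Trying s = -11: the polynomial evaluates to 0, so (s + 11) is a factor.
Dividing out leaves s^2 + 6s + 18 = 0.
The quadratic formula then gives s = -3 ± 3j.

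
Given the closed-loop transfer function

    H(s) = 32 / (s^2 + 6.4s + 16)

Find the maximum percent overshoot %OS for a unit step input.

%OS ≈ 1.52%

Comparing s^2 + 6.4s + 16 to s^2 + 2ζωₙs + ωₙ²: ωₙ = 4 rad/s and ζ = 6.4/(2·4) = 0.8.
%OS = 100·exp(−πζ/√(1−ζ²)) = 100·exp(−π·0.8/√(1−0.8²)) ≈ 1.52%.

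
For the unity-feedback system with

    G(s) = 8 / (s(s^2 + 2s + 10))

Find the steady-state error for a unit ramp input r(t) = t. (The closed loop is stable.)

G(s) has one pole at the origin.
This is a Type 1 system. Kv = lim_{s→0} s·G(s) = 8/10 = 4/5.
e_ss = 1/Kv = 1/(4/5) = 5/4 ≈ 1.250.

e_ss = 1.250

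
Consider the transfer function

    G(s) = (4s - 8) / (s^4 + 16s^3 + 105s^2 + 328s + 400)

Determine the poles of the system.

s = -4, -4 ± 3j, -4

The poles are the roots of the denominator s^4 + 16s^3 + 105s^2 + 328s + 400 = 0.
Trying s = -4: the polynomial evaluates to 0, so (s + 4) is a factor.
Dividing out leaves s^3 + 12s^2 + 57s + 100 = 0.
This factors further as (s^2 + 8s + 25)(s + 4) = 0.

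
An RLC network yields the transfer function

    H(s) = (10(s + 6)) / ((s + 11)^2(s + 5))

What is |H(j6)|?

Substitute s = j6: numerator = 60 + j60, denominator = -367 + j1170.
|H(j6)| = |60 + j60| / |-367 + j1170| = 84.853 / 1226.2 ≈ 0.06920.

|H(j6)| ≈ 0.06920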